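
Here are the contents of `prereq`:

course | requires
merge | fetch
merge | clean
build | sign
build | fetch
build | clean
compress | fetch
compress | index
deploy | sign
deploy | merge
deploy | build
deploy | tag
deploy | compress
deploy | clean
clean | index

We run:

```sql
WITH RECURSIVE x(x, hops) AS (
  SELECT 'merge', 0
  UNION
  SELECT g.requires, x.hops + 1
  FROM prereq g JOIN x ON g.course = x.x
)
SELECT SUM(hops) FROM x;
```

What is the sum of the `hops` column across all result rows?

Base: (merge, hops=0).
Iteration 1: edges from {merge} -> (clean, hops=1), (fetch, hops=1).
Iteration 2: edges from {clean,fetch} -> (index, hops=2).
Iteration 3: no outgoing edges from {index}; recursion stops.
SUM(hops) = 0 + 1 + 1 + 2 = 4.

4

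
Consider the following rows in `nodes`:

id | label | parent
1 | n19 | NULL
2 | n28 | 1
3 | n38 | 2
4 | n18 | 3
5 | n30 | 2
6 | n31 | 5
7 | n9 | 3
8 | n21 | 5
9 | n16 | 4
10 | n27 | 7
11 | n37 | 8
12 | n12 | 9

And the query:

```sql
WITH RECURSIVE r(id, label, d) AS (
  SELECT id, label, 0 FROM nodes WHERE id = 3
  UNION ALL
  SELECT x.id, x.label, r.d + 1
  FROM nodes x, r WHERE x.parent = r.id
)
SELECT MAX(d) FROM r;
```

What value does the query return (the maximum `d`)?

Base: id=3 (n38) at d 0.
Iteration 1: rows with parent in {3} -> n18 (id 4, d 1), n9 (id 7, d 1).
Iteration 2: rows with parent in {4,7} -> n16 (id 9, d 2), n27 (id 10, d 2).
Iteration 3: rows with parent in {9,10} -> n12 (id 12, d 3).
Iteration 4: no rows with parent in {12}; recursion stops.
d values: 0, 1, 1, 2, 2, 3; the maximum is 3.

3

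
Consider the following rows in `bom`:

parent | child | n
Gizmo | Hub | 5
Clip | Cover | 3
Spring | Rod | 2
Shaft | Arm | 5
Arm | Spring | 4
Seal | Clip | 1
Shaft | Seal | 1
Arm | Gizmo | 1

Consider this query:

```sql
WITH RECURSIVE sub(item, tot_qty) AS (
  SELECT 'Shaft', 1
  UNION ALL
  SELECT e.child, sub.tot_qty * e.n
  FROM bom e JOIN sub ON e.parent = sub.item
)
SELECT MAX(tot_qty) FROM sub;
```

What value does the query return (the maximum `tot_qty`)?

40

Base: (Shaft, tot_qty=1).
Iteration 1: components of {Shaft} -> Arm = 1*5 = 5, Seal = 1*1 = 1.
Iteration 2: components of {Arm,Seal} -> Clip = 1*1 = 1, Gizmo = 5*1 = 5, Spring = 5*4 = 20.
Iteration 3: components of {Clip,Gizmo,Spring} -> Cover = 1*3 = 3, Hub = 5*5 = 25, Rod = 20*2 = 40.
Iteration 4: no further components; recursion stops.
tot_qty values: 1, 5, 1, 5, 20, 1, 25, 40, 3; the maximum is 40.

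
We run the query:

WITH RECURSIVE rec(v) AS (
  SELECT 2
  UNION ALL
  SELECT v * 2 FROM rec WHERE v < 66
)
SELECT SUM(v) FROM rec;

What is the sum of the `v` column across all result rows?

Base: v=2.
Iteration 1: 2 < 66 holds -> v = 2 * 2 = 4.
Iteration 2: 4 < 66 holds -> v = 4 * 2 = 8.
Iteration 3: 8 < 66 holds -> v = 8 * 2 = 16.
Iteration 4: 16 < 66 holds -> v = 16 * 2 = 32.
Iteration 5: 32 < 66 holds -> v = 32 * 2 = 64.
Iteration 6: 64 < 66 holds -> v = 64 * 2 = 128.
Iteration 7: 128 < 66 fails; recursion stops.
SUM(v) = 2 + 4 + 8 + 16 + 32 + 64 + 128 = 254.

254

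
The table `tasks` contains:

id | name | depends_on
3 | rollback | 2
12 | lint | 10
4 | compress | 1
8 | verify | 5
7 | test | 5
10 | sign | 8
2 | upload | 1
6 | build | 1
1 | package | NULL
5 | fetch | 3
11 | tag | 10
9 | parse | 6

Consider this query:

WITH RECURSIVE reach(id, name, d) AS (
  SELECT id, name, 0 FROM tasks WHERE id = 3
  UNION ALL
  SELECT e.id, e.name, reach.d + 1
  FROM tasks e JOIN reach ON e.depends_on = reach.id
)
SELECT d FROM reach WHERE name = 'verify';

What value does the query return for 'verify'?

2

Base: id=3 (rollback) at d 0.
Iteration 1: rows with depends_on in {3} -> fetch (id 5, d 1).
Iteration 2: rows with depends_on in {5} -> test (id 7, d 2), verify (id 8, d 2).
Iteration 3: rows with depends_on in {7,8} -> sign (id 10, d 3).
Iteration 4: rows with depends_on in {10} -> tag (id 11, d 4), lint (id 12, d 4).
Iteration 5: no rows with depends_on in {11,12}; recursion stops.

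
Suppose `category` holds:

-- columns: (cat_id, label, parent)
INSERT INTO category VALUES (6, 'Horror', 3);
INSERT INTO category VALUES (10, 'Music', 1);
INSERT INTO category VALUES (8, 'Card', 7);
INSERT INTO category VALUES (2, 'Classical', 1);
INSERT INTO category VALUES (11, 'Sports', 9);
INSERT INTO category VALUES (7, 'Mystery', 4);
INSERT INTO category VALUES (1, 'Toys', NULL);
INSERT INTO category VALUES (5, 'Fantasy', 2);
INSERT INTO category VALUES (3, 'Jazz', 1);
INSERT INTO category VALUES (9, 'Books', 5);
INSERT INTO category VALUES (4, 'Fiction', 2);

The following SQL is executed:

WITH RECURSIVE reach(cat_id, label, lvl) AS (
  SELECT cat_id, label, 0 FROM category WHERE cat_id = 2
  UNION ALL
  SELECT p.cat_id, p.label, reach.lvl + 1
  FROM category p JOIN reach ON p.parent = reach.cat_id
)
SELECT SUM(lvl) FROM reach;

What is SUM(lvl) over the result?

Base: cat_id=2 (Classical) at lvl 0.
Iteration 1: rows with parent in {2} -> Fiction (id 4, lvl 1), Fantasy (id 5, lvl 1).
Iteration 2: rows with parent in {4,5} -> Mystery (id 7, lvl 2), Books (id 9, lvl 2).
Iteration 3: rows with parent in {7,9} -> Card (id 8, lvl 3), Sports (id 11, lvl 3).
Iteration 4: no rows with parent in {8,11}; recursion stops.
SUM(lvl) = 0 + 1 + 1 + 2 + 2 + 3 + 3 = 12.

12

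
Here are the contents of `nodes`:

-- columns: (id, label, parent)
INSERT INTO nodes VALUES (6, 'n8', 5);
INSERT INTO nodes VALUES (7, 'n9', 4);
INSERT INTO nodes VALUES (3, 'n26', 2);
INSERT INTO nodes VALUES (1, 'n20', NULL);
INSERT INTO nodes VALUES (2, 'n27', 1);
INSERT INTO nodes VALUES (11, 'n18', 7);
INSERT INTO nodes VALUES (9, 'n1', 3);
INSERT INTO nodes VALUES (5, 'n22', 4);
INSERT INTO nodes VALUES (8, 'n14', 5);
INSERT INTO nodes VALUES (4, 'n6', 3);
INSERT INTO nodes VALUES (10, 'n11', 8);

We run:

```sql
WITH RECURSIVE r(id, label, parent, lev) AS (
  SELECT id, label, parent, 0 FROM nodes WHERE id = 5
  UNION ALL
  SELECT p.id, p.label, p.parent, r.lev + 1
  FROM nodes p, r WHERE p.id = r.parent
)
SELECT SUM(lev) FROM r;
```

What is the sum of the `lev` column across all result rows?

Base: id=5 (n22), parent=4, lev 0.
Iteration 1: join on id=4 -> n6 (id 4, parent=3, lev 1).
Iteration 2: join on id=3 -> n26 (id 3, parent=2, lev 2).
Iteration 3: join on id=2 -> n27 (id 2, parent=1, lev 3).
Iteration 4: join on id=1 -> n20 (id 1, parent=NULL, lev 4).
Iteration 5: parent is NULL; no match; recursion stops.
SUM(lev) = 0 + 1 + 2 + 3 + 4 = 10.

10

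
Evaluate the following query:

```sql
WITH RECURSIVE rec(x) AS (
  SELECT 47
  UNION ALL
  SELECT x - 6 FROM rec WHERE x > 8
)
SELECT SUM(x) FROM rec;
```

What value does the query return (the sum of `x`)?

208

Base: x=47.
Iteration 1: 47 > 8 holds -> x = 47 - 6 = 41.
Iteration 2: 41 > 8 holds -> x = 41 - 6 = 35.
Iteration 3: 35 > 8 holds -> x = 35 - 6 = 29.
Iteration 4: 29 > 8 holds -> x = 29 - 6 = 23.
Iteration 5: 23 > 8 holds -> x = 23 - 6 = 17.
Iteration 6: 17 > 8 holds -> x = 17 - 6 = 11.
Iteration 7: 11 > 8 holds -> x = 11 - 6 = 5.
Iteration 8: 5 > 8 fails; recursion stops.
SUM(x) = 47 + 41 + 35 + 29 + 23 + 17 + 11 + 5 = 208.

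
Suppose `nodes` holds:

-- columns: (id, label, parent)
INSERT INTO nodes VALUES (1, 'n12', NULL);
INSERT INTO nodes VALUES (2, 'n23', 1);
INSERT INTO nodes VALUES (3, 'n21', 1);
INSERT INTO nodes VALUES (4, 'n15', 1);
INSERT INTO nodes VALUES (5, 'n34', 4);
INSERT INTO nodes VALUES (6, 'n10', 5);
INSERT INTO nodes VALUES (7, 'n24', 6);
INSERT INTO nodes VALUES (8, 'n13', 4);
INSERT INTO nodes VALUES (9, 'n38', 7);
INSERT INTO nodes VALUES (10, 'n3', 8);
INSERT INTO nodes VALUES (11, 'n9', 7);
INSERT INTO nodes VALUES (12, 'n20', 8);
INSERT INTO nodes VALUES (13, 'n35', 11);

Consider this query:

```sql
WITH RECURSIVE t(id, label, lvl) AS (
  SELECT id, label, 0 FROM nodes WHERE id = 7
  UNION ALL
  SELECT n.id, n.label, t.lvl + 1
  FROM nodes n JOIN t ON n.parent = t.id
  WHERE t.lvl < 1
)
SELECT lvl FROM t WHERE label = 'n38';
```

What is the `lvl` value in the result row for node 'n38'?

1

Base: id=7 (n24) at lvl 0.
Iteration 1: rows with parent in {7} -> n38 (id 9, lvl 1), n9 (id 11, lvl 1).
Iteration 2: lvl < 1 fails for all current rows; recursion stops.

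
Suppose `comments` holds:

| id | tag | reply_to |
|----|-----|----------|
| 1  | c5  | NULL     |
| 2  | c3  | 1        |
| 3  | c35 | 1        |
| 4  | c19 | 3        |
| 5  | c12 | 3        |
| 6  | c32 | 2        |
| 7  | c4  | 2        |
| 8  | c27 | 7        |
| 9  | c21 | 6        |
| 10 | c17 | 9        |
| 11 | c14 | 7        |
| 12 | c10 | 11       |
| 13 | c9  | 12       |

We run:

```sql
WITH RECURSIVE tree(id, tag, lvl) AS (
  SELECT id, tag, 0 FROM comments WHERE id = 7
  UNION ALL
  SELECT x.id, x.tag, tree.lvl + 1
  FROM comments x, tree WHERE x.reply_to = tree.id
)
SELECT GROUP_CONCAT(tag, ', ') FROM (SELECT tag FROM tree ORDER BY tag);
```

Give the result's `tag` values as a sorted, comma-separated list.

c10, c14, c27, c4, c9

Base: id=7 (c4) at lvl 0.
Iteration 1: rows with reply_to in {7} -> c27 (id 8, lvl 1), c14 (id 11, lvl 1).
Iteration 2: rows with reply_to in {8,11} -> c10 (id 12, lvl 2).
Iteration 3: rows with reply_to in {12} -> c9 (id 13, lvl 3).
Iteration 4: no rows with reply_to in {13}; recursion stops.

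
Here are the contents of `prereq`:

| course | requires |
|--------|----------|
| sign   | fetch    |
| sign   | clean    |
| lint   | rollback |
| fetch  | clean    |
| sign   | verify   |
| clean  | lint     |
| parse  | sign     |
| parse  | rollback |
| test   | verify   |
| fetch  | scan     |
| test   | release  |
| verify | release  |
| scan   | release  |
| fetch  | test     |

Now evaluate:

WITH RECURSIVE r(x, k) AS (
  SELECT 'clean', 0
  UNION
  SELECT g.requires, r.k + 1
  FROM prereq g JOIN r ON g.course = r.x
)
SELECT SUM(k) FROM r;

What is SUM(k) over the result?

3

Base: (clean, k=0).
Iteration 1: edges from {clean} -> (lint, k=1).
Iteration 2: edges from {lint} -> (rollback, k=2).
Iteration 3: no outgoing edges from {rollback}; recursion stops.
SUM(k) = 0 + 1 + 2 = 3.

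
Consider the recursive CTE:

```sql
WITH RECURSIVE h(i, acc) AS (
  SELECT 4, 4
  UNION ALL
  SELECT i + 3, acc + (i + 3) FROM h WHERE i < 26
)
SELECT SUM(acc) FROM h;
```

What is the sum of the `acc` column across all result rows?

Base: i=4, acc=4.
Iteration 1: 4 < 26 holds -> i = 4 + 3 = 7, acc = 4 + 7 = 11.
Iteration 2: 7 < 26 holds -> i = 7 + 3 = 10, acc = 11 + 10 = 21.
Iteration 3: 10 < 26 holds -> i = 10 + 3 = 13, acc = 21 + 13 = 34.
Iteration 4: 13 < 26 holds -> i = 13 + 3 = 16, acc = 34 + 16 = 50.
Iteration 5: 16 < 26 holds -> i = 16 + 3 = 19, acc = 50 + 19 = 69.
Iteration 6: 19 < 26 holds -> i = 19 + 3 = 22, acc = 69 + 22 = 91.
Iteration 7: 22 < 26 holds -> i = 22 + 3 = 25, acc = 91 + 25 = 116.
Iteration 8: 25 < 26 holds -> i = 25 + 3 = 28, acc = 116 + 28 = 144.
Iteration 9: 28 < 26 fails; recursion stops.
SUM(acc) = 4 + 11 + 21 + 34 + 50 + 69 + 91 + 116 + 144 = 540.

540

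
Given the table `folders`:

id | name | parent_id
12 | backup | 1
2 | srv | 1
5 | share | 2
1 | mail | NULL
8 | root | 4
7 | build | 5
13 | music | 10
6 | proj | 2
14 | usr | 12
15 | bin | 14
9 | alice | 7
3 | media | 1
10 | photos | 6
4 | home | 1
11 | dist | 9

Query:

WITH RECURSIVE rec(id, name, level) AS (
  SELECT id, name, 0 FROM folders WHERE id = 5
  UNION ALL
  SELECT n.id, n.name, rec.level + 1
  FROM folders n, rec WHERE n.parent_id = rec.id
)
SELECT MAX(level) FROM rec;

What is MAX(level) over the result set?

3

Base: id=5 (share) at level 0.
Iteration 1: rows with parent_id in {5} -> build (id 7, level 1).
Iteration 2: rows with parent_id in {7} -> alice (id 9, level 2).
Iteration 3: rows with parent_id in {9} -> dist (id 11, level 3).
Iteration 4: no rows with parent_id in {11}; recursion stops.
level values: 0, 1, 2, 3; the maximum is 3.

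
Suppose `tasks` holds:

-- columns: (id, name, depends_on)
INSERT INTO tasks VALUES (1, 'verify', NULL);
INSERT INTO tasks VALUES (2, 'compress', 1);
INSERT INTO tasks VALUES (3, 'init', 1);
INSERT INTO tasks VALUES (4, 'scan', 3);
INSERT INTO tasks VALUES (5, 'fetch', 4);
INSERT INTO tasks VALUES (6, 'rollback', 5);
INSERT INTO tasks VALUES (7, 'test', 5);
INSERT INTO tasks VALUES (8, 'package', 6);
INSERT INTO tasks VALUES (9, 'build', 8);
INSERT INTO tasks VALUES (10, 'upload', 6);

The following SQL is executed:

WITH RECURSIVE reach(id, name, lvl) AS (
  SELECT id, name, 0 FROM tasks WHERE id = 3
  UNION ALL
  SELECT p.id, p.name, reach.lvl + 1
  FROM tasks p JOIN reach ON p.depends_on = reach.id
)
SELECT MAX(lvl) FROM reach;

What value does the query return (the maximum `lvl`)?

Base: id=3 (init) at lvl 0.
Iteration 1: rows with depends_on in {3} -> scan (id 4, lvl 1).
Iteration 2: rows with depends_on in {4} -> fetch (id 5, lvl 2).
Iteration 3: rows with depends_on in {5} -> rollback (id 6, lvl 3), test (id 7, lvl 3).
Iteration 4: rows with depends_on in {6,7} -> package (id 8, lvl 4), upload (id 10, lvl 4).
Iteration 5: rows with depends_on in {8,10} -> build (id 9, lvl 5).
Iteration 6: no rows with depends_on in {9}; recursion stops.
lvl values: 0, 1, 2, 3, 3, 4, 4, 5; the maximum is 5.

5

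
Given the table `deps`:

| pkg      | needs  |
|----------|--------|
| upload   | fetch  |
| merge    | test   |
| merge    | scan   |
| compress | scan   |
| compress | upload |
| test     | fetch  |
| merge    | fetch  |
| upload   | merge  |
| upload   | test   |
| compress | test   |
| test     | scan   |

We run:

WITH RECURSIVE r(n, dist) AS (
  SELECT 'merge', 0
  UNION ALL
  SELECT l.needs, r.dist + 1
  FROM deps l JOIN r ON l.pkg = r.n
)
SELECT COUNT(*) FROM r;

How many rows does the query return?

6

Base: (merge, dist=0).
Iteration 1: edges from {merge} -> (fetch, dist=1), (scan, dist=1), (test, dist=1).
Iteration 2: edges from {fetch,scan,test} -> (fetch, dist=2), (scan, dist=2).
Iteration 3: no outgoing edges from {fetch,scan}; recursion stops.
Total rows emitted: 6.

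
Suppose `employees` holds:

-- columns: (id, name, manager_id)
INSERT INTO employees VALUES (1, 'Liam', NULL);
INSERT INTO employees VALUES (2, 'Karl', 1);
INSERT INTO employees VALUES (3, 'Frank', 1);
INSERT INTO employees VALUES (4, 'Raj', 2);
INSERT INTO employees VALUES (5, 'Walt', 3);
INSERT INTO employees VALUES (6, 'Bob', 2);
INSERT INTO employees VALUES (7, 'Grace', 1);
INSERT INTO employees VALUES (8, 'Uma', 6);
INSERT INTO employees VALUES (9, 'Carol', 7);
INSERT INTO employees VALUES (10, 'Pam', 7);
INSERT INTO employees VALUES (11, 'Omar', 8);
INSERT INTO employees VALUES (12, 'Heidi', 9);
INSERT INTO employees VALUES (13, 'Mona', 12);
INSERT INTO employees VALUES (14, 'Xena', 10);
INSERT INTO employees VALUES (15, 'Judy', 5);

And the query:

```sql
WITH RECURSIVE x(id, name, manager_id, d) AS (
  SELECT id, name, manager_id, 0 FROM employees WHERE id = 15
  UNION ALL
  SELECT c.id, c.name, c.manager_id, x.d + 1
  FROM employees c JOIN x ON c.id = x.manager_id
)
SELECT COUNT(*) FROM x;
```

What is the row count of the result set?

4

Base: id=15 (Judy), manager_id=5, d 0.
Iteration 1: join on id=5 -> Walt (id 5, manager_id=3, d 1).
Iteration 2: join on id=3 -> Frank (id 3, manager_id=1, d 2).
Iteration 3: join on id=1 -> Liam (id 1, manager_id=NULL, d 3).
Iteration 4: manager_id is NULL; no match; recursion stops.
Total rows emitted: 4.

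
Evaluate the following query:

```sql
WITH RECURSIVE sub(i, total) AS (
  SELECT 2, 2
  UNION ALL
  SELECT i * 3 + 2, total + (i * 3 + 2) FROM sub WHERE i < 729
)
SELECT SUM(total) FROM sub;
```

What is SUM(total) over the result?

Base: i=2, total=2.
Iteration 1: 2 < 729 holds -> i = 2 * 3 + 2 = 8, total = 2 + 8 = 10.
Iteration 2: 8 < 729 holds -> i = 8 * 3 + 2 = 26, total = 10 + 26 = 36.
Iteration 3: 26 < 729 holds -> i = 26 * 3 + 2 = 80, total = 36 + 80 = 116.
Iteration 4: 80 < 729 holds -> i = 80 * 3 + 2 = 242, total = 116 + 242 = 358.
Iteration 5: 242 < 729 holds -> i = 242 * 3 + 2 = 728, total = 358 + 728 = 1086.
Iteration 6: 728 < 729 holds -> i = 728 * 3 + 2 = 2186, total = 1086 + 2186 = 3272.
Iteration 7: 2186 < 729 fails; recursion stops.
SUM(total) = 2 + 10 + 36 + 116 + 358 + 1086 + 3272 = 4880.

4880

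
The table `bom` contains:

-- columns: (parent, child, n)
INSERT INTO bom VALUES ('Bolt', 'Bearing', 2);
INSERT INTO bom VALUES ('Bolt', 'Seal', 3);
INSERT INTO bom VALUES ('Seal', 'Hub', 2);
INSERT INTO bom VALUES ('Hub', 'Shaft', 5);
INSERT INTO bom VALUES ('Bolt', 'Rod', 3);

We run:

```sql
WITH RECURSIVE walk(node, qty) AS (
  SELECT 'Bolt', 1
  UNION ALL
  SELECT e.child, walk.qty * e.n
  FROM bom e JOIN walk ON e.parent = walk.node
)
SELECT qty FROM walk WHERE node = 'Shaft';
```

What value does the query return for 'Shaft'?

Base: (Bolt, qty=1).
Iteration 1: components of {Bolt} -> Bearing = 1*2 = 2, Rod = 1*3 = 3, Seal = 1*3 = 3.
Iteration 2: components of {Bearing,Rod,Seal} -> Hub = 3*2 = 6.
Iteration 3: components of {Hub} -> Shaft = 6*5 = 30.
Iteration 4: no further components; recursion stops.

30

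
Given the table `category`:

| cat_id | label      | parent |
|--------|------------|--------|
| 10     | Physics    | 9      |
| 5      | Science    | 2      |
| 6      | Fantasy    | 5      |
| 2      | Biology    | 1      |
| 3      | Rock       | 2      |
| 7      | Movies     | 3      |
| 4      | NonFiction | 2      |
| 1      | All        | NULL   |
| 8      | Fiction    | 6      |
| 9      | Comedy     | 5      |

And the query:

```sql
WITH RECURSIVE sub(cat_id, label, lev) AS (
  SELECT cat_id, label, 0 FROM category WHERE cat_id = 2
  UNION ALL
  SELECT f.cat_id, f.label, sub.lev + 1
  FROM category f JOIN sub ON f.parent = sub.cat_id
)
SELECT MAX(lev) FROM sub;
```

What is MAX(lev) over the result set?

Base: cat_id=2 (Biology) at lev 0.
Iteration 1: rows with parent in {2} -> Rock (id 3, lev 1), NonFiction (id 4, lev 1), Science (id 5, lev 1).
Iteration 2: rows with parent in {3,4,5} -> Fantasy (id 6, lev 2), Movies (id 7, lev 2), Comedy (id 9, lev 2).
Iteration 3: rows with parent in {6,7,9} -> Fiction (id 8, lev 3), Physics (id 10, lev 3).
Iteration 4: no rows with parent in {8,10}; recursion stops.
lev values: 0, 1, 1, 1, 2, 2, 2, 3, 3; the maximum is 3.

3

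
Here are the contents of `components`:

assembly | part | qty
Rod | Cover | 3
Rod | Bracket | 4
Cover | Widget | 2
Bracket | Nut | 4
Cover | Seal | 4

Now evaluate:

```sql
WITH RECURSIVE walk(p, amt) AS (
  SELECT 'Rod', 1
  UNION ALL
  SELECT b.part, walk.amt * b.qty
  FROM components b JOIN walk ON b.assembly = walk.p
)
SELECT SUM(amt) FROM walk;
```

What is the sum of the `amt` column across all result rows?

42

Base: (Rod, amt=1).
Iteration 1: components of {Rod} -> Bracket = 1*4 = 4, Cover = 1*3 = 3.
Iteration 2: components of {Bracket,Cover} -> Nut = 4*4 = 16, Seal = 3*4 = 12, Widget = 3*2 = 6.
Iteration 3: no further components; recursion stops.
SUM(amt) = 1 + 4 + 3 + 16 + 12 + 6 = 42.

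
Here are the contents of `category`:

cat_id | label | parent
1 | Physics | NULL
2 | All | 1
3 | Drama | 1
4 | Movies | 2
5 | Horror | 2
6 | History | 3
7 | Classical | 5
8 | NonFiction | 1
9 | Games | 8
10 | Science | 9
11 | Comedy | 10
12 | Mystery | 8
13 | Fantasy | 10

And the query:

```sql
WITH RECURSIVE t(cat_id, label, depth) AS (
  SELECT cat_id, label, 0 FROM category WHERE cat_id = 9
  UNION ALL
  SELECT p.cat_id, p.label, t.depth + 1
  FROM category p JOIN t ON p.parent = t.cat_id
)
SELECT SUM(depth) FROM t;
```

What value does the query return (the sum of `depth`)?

5

Base: cat_id=9 (Games) at depth 0.
Iteration 1: rows with parent in {9} -> Science (id 10, depth 1).
Iteration 2: rows with parent in {10} -> Comedy (id 11, depth 2), Fantasy (id 13, depth 2).
Iteration 3: no rows with parent in {11,13}; recursion stops.
SUM(depth) = 0 + 1 + 2 + 2 = 5.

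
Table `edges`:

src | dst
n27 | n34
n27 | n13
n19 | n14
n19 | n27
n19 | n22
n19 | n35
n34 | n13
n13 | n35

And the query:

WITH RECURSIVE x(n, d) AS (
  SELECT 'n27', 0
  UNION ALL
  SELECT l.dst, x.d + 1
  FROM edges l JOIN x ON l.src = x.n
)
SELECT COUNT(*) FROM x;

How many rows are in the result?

Base: (n27, d=0).
Iteration 1: edges from {n27} -> (n13, d=1), (n34, d=1).
Iteration 2: edges from {n13,n34} -> (n13, d=2), (n35, d=2).
Iteration 3: edges from {n13,n35} -> (n35, d=3).
Iteration 4: no outgoing edges from {n35}; recursion stops.
Total rows emitted: 6.

6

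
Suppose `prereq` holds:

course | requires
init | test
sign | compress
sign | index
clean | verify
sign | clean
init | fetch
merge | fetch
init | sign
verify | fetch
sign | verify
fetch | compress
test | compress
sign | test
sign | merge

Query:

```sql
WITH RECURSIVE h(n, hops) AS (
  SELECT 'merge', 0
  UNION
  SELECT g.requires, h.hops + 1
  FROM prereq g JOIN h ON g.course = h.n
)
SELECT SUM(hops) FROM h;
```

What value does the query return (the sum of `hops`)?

3

Base: (merge, hops=0).
Iteration 1: edges from {merge} -> (fetch, hops=1).
Iteration 2: edges from {fetch} -> (compress, hops=2).
Iteration 3: no outgoing edges from {compress}; recursion stops.
SUM(hops) = 0 + 1 + 2 = 3.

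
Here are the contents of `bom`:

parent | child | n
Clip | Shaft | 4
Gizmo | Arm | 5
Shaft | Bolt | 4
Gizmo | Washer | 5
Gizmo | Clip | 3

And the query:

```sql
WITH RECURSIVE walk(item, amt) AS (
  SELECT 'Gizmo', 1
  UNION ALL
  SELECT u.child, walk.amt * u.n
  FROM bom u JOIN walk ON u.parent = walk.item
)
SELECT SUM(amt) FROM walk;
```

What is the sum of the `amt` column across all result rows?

74

Base: (Gizmo, amt=1).
Iteration 1: components of {Gizmo} -> Arm = 1*5 = 5, Clip = 1*3 = 3, Washer = 1*5 = 5.
Iteration 2: components of {Arm,Clip,Washer} -> Shaft = 3*4 = 12.
Iteration 3: components of {Shaft} -> Bolt = 12*4 = 48.
Iteration 4: no further components; recursion stops.
SUM(amt) = 1 + 3 + 5 + 5 + 12 + 48 = 74.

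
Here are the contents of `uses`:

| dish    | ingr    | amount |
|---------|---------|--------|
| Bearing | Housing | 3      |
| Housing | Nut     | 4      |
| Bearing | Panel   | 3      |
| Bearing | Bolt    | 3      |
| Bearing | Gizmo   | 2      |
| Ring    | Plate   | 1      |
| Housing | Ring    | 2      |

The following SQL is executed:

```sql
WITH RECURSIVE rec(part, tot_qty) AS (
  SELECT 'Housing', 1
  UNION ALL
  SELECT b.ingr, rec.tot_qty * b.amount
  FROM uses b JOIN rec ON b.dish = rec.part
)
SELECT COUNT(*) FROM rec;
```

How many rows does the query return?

4

Base: (Housing, tot_qty=1).
Iteration 1: components of {Housing} -> Nut = 1*4 = 4, Ring = 1*2 = 2.
Iteration 2: components of {Nut,Ring} -> Plate = 2*1 = 2.
Iteration 3: no further components; recursion stops.
Total rows emitted: 4.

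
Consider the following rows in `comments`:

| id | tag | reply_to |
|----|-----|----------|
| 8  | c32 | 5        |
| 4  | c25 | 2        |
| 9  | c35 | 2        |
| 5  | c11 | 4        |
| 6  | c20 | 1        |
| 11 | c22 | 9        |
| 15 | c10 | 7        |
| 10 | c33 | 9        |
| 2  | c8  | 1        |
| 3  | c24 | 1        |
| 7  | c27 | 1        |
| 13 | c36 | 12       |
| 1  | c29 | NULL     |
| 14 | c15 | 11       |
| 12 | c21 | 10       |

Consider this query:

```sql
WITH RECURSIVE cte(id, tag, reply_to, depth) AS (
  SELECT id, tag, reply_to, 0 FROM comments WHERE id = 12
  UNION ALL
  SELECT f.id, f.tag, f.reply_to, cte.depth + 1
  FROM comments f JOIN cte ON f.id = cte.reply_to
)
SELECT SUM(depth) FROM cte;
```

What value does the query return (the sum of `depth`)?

Base: id=12 (c21), reply_to=10, depth 0.
Iteration 1: join on id=10 -> c33 (id 10, reply_to=9, depth 1).
Iteration 2: join on id=9 -> c35 (id 9, reply_to=2, depth 2).
Iteration 3: join on id=2 -> c8 (id 2, reply_to=1, depth 3).
Iteration 4: join on id=1 -> c29 (id 1, reply_to=NULL, depth 4).
Iteration 5: reply_to is NULL; no match; recursion stops.
SUM(depth) = 0 + 1 + 2 + 3 + 4 = 10.

10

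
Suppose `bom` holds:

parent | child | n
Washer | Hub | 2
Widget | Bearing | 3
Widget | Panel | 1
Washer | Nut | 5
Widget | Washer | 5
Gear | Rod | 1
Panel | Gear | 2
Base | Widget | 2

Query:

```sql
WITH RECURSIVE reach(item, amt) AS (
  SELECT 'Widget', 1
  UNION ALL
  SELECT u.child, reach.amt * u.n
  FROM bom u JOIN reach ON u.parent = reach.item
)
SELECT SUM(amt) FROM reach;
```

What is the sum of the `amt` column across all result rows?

49

Base: (Widget, amt=1).
Iteration 1: components of {Widget} -> Bearing = 1*3 = 3, Panel = 1*1 = 1, Washer = 1*5 = 5.
Iteration 2: components of {Bearing,Panel,Washer} -> Gear = 1*2 = 2, Hub = 5*2 = 10, Nut = 5*5 = 25.
Iteration 3: components of {Gear,Hub,Nut} -> Rod = 2*1 = 2.
Iteration 4: no further components; recursion stops.
SUM(amt) = 1 + 1 + 3 + 5 + 2 + 25 + 10 + 2 = 49.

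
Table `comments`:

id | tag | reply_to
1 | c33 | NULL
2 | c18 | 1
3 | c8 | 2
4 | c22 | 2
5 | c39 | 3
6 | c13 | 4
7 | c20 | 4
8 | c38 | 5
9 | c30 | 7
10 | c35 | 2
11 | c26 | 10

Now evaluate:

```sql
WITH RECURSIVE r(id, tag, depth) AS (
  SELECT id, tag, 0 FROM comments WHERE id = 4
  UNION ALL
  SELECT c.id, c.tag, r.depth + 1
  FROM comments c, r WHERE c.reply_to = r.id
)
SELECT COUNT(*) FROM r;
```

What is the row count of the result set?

Base: id=4 (c22) at depth 0.
Iteration 1: rows with reply_to in {4} -> c13 (id 6, depth 1), c20 (id 7, depth 1).
Iteration 2: rows with reply_to in {6,7} -> c30 (id 9, depth 2).
Iteration 3: no rows with reply_to in {9}; recursion stops.
Total rows emitted: 4.

4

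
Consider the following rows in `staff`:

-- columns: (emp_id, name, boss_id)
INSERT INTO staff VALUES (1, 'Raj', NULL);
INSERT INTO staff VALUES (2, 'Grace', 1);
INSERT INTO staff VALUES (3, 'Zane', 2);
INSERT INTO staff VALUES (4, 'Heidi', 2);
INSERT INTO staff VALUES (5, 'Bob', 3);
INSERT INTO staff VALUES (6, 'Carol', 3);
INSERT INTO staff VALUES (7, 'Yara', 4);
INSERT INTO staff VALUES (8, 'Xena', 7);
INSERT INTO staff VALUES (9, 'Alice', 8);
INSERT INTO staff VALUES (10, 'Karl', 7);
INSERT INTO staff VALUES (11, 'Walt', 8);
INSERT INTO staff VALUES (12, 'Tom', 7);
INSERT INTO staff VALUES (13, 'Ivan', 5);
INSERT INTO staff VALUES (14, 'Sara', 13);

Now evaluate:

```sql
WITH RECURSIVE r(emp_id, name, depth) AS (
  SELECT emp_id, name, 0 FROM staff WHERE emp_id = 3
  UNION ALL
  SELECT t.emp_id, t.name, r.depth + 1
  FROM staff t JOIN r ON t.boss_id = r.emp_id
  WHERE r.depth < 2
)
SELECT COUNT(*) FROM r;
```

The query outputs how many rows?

Base: emp_id=3 (Zane) at depth 0.
Iteration 1: rows with boss_id in {3} -> Bob (id 5, depth 1), Carol (id 6, depth 1).
Iteration 2: rows with boss_id in {5,6} -> Ivan (id 13, depth 2).
Iteration 3: depth < 2 fails for all current rows; recursion stops.
Total rows emitted: 4.

4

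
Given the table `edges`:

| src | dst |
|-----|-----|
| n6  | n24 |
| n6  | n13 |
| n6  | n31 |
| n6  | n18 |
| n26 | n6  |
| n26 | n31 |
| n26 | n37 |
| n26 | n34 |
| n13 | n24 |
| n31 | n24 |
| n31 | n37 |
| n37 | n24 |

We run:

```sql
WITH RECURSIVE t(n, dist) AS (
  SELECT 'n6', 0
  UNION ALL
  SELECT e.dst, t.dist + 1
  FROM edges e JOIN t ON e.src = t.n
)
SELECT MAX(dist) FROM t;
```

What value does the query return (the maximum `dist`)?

3

Base: (n6, dist=0).
Iteration 1: edges from {n6} -> (n13, dist=1), (n18, dist=1), (n24, dist=1), (n31, dist=1).
Iteration 2: edges from {n13,n18,n24,n31} -> (n24, dist=2) x2, (n37, dist=2). [UNION ALL keeps all 3 new rows, including repeats]
Iteration 3: edges from {n24,n37} -> (n24, dist=3).
Iteration 4: no outgoing edges from {n24}; recursion stops.
dist values: 0, 1, 1, 1, 1, 2, 2, 2, 3; the maximum is 3.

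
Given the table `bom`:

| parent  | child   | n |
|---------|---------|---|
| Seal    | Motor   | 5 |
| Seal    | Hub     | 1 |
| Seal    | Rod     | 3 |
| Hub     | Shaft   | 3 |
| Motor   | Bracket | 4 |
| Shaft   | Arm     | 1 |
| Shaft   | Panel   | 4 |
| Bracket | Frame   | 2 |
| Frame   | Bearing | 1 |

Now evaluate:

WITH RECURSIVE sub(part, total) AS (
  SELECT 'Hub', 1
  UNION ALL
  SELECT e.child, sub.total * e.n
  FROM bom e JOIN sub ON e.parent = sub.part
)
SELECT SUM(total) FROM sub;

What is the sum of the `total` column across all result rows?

Base: (Hub, total=1).
Iteration 1: components of {Hub} -> Shaft = 1*3 = 3.
Iteration 2: components of {Shaft} -> Arm = 3*1 = 3, Panel = 3*4 = 12.
Iteration 3: no further components; recursion stops.
SUM(total) = 1 + 3 + 3 + 12 = 19.

19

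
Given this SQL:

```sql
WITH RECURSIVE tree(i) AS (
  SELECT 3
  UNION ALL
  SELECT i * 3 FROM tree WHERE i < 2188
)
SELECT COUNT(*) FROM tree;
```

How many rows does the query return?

Base: i=3.
Iteration 1: 3 < 2188 holds -> i = 3 * 3 = 9.
Iteration 2: 9 < 2188 holds -> i = 9 * 3 = 27.
Iteration 3: 27 < 2188 holds -> i = 27 * 3 = 81.
Iteration 4: 81 < 2188 holds -> i = 81 * 3 = 243.
Iteration 5: 243 < 2188 holds -> i = 243 * 3 = 729.
Iteration 6: 729 < 2188 holds -> i = 729 * 3 = 2187.
Iteration 7: 2187 < 2188 holds -> i = 2187 * 3 = 6561.
Iteration 8: 6561 < 2188 fails; recursion stops.
Total rows emitted: 8.

8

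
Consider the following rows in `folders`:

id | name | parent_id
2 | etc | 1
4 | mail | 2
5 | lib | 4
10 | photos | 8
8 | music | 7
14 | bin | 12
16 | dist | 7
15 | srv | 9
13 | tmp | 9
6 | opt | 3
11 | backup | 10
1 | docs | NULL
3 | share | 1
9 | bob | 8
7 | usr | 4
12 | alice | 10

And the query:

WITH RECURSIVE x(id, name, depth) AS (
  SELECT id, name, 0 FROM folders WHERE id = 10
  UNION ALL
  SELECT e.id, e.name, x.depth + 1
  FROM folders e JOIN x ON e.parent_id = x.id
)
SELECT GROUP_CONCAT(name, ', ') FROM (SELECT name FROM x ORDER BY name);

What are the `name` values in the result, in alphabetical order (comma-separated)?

alice, backup, bin, photos

Base: id=10 (photos) at depth 0.
Iteration 1: rows with parent_id in {10} -> backup (id 11, depth 1), alice (id 12, depth 1).
Iteration 2: rows with parent_id in {11,12} -> bin (id 14, depth 2).
Iteration 3: no rows with parent_id in {14}; recursion stops.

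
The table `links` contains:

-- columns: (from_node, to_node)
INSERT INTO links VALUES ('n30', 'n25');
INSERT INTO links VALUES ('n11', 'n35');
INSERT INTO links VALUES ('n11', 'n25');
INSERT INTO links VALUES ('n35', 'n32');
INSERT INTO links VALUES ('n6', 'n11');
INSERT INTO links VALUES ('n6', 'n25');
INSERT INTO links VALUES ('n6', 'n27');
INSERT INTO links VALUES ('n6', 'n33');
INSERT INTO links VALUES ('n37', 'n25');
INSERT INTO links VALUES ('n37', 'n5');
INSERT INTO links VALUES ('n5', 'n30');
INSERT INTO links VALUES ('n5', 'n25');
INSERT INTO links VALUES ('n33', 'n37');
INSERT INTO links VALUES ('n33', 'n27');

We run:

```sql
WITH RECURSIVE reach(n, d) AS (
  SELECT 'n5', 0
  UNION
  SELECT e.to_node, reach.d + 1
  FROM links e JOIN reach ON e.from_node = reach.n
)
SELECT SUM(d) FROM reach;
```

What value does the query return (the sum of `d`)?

Base: (n5, d=0).
Iteration 1: edges from {n5} -> (n25, d=1), (n30, d=1).
Iteration 2: edges from {n25,n30} -> (n25, d=2).
Iteration 3: no outgoing edges from {n25}; recursion stops.
SUM(d) = 0 + 1 + 1 + 2 = 4.

4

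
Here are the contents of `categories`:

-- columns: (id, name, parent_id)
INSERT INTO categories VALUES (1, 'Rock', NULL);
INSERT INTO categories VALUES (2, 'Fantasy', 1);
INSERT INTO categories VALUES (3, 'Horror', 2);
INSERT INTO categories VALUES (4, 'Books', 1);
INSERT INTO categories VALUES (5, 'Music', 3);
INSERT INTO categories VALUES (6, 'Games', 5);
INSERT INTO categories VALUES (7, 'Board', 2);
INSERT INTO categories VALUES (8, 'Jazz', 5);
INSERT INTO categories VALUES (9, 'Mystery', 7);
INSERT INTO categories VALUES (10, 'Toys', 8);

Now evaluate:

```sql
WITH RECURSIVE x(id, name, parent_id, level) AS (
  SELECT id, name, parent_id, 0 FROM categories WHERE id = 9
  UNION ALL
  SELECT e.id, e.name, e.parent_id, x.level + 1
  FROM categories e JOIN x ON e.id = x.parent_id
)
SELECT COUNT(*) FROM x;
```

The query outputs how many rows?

4

Base: id=9 (Mystery), parent_id=7, level 0.
Iteration 1: join on id=7 -> Board (id 7, parent_id=2, level 1).
Iteration 2: join on id=2 -> Fantasy (id 2, parent_id=1, level 2).
Iteration 3: join on id=1 -> Rock (id 1, parent_id=NULL, level 3).
Iteration 4: parent_id is NULL; no match; recursion stops.
Total rows emitted: 4.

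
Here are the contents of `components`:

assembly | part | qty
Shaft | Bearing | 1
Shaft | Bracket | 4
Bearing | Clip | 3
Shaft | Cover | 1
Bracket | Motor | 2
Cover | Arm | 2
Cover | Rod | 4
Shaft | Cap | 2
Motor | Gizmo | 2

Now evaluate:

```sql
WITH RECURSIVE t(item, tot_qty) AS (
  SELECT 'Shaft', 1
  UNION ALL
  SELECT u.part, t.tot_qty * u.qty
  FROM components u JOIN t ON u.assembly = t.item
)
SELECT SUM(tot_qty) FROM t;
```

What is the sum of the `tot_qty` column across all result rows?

42

Base: (Shaft, tot_qty=1).
Iteration 1: components of {Shaft} -> Bearing = 1*1 = 1, Bracket = 1*4 = 4, Cap = 1*2 = 2, Cover = 1*1 = 1.
Iteration 2: components of {Bearing,Bracket,Cap,Cover} -> Arm = 1*2 = 2, Clip = 1*3 = 3, Motor = 4*2 = 8, Rod = 1*4 = 4.
Iteration 3: components of {Arm,Clip,Motor,Rod} -> Gizmo = 8*2 = 16.
Iteration 4: no further components; recursion stops.
SUM(tot_qty) = 1 + 1 + 4 + 1 + 2 + 3 + 8 + 2 + 4 + 16 = 42.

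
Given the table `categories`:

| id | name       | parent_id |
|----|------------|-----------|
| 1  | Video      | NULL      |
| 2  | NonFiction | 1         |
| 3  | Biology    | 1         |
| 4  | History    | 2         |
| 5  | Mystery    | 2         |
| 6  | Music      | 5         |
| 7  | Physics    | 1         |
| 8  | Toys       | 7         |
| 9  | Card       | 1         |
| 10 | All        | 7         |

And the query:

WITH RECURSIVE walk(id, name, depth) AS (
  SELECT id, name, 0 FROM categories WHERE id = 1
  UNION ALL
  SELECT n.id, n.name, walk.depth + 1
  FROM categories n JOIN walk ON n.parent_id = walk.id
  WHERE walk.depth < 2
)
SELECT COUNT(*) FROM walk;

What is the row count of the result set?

Base: id=1 (Video) at depth 0.
Iteration 1: rows with parent_id in {1} -> NonFiction (id 2, depth 1), Biology (id 3, depth 1), Physics (id 7, depth 1), Card (id 9, depth 1).
Iteration 2: rows with parent_id in {2,3,7,9} -> History (id 4, depth 2), Mystery (id 5, depth 2), Toys (id 8, depth 2), All (id 10, depth 2).
Iteration 3: depth < 2 fails for all current rows; recursion stops.
Total rows emitted: 9.

9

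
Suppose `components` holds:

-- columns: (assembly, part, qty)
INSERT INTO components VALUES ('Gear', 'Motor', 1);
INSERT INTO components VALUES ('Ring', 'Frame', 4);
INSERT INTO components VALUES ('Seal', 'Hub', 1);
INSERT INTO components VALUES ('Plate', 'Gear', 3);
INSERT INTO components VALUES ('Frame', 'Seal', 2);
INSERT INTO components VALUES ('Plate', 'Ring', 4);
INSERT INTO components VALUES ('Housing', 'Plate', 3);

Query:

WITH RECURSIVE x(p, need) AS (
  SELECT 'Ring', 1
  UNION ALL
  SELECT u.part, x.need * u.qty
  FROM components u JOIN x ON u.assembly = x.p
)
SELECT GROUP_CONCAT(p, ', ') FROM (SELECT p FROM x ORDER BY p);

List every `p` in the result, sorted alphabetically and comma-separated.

Frame, Hub, Ring, Seal

Base: (Ring, need=1).
Iteration 1: components of {Ring} -> Frame = 1*4 = 4.
Iteration 2: components of {Frame} -> Seal = 4*2 = 8.
Iteration 3: components of {Seal} -> Hub = 8*1 = 8.
Iteration 4: no further components; recursion stops.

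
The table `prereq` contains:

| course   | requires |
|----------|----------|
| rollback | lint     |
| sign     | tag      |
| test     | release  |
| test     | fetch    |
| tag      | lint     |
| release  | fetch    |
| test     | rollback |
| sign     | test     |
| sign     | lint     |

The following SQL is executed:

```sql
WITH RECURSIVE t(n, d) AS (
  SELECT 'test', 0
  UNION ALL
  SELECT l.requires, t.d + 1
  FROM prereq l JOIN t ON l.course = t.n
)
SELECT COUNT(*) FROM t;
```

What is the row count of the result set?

6

Base: (test, d=0).
Iteration 1: edges from {test} -> (fetch, d=1), (release, d=1), (rollback, d=1).
Iteration 2: edges from {fetch,release,rollback} -> (fetch, d=2), (lint, d=2).
Iteration 3: no outgoing edges from {fetch,lint}; recursion stops.
Total rows emitted: 6.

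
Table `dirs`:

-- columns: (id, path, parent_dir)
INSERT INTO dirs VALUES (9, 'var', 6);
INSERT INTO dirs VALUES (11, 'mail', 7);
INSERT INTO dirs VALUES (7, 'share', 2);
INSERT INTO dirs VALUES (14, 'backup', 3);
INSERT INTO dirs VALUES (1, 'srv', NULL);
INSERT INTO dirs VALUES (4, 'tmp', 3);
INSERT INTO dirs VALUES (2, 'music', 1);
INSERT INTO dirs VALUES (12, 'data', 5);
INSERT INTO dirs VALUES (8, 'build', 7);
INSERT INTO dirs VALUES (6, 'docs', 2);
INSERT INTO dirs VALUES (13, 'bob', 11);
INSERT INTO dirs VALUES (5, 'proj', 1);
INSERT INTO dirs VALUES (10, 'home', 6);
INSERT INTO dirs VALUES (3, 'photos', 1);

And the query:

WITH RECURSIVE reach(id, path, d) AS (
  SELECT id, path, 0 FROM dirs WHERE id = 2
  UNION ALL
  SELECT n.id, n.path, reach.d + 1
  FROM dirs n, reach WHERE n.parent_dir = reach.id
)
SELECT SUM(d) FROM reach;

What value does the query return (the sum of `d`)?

Base: id=2 (music) at d 0.
Iteration 1: rows with parent_dir in {2} -> docs (id 6, d 1), share (id 7, d 1).
Iteration 2: rows with parent_dir in {6,7} -> build (id 8, d 2), var (id 9, d 2), home (id 10, d 2), mail (id 11, d 2).
Iteration 3: rows with parent_dir in {8,9,10,11} -> bob (id 13, d 3).
Iteration 4: no rows with parent_dir in {13}; recursion stops.
SUM(d) = 0 + 1 + 1 + 2 + 2 + 2 + 2 + 3 = 13.

13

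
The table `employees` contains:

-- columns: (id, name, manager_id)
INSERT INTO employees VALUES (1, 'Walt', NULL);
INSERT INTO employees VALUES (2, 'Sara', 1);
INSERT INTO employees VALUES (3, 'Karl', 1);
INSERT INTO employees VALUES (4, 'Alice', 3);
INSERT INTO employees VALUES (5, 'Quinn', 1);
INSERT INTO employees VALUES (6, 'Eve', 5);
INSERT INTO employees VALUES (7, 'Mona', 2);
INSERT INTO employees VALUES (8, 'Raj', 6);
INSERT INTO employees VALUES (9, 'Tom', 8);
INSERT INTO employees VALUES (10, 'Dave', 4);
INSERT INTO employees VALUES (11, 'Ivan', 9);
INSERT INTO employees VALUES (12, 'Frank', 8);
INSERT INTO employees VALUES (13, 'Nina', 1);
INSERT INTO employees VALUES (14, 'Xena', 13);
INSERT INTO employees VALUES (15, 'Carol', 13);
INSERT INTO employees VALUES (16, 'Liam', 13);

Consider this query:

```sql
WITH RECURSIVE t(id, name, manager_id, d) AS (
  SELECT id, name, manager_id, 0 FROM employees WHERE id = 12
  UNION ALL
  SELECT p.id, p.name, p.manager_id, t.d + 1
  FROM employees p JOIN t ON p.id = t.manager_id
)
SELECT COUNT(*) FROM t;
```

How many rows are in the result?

5

Base: id=12 (Frank), manager_id=8, d 0.
Iteration 1: join on id=8 -> Raj (id 8, manager_id=6, d 1).
Iteration 2: join on id=6 -> Eve (id 6, manager_id=5, d 2).
Iteration 3: join on id=5 -> Quinn (id 5, manager_id=1, d 3).
Iteration 4: join on id=1 -> Walt (id 1, manager_id=NULL, d 4).
Iteration 5: manager_id is NULL; no match; recursion stops.
Total rows emitted: 5.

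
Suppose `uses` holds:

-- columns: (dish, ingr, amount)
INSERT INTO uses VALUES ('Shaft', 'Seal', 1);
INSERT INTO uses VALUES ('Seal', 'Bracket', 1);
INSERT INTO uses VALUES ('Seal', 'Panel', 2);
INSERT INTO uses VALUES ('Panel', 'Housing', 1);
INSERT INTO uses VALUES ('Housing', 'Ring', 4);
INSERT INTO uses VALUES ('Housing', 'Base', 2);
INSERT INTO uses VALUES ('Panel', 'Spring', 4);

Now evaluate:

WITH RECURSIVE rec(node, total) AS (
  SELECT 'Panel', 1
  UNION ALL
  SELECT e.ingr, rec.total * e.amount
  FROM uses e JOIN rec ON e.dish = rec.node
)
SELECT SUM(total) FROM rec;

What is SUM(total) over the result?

Base: (Panel, total=1).
Iteration 1: components of {Panel} -> Housing = 1*1 = 1, Spring = 1*4 = 4.
Iteration 2: components of {Housing,Spring} -> Base = 1*2 = 2, Ring = 1*4 = 4.
Iteration 3: no further components; recursion stops.
SUM(total) = 1 + 1 + 4 + 4 + 2 = 12.

12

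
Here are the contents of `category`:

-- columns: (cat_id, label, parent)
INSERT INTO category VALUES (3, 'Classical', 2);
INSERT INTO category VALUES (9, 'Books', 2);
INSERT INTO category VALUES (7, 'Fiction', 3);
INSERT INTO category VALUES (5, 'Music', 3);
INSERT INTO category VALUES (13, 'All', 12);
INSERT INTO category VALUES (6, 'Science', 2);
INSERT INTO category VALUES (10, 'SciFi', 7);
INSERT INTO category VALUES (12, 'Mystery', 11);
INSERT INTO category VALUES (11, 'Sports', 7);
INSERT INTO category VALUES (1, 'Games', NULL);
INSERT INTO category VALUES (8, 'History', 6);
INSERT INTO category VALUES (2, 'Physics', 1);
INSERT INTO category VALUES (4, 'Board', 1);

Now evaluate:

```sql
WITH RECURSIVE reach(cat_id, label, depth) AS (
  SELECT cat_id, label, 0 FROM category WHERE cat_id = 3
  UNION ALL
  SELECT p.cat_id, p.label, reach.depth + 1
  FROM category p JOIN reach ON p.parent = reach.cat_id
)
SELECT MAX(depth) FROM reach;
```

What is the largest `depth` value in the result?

Base: cat_id=3 (Classical) at depth 0.
Iteration 1: rows with parent in {3} -> Music (id 5, depth 1), Fiction (id 7, depth 1).
Iteration 2: rows with parent in {5,7} -> SciFi (id 10, depth 2), Sports (id 11, depth 2).
Iteration 3: rows with parent in {10,11} -> Mystery (id 12, depth 3).
Iteration 4: rows with parent in {12} -> All (id 13, depth 4).
Iteration 5: no rows with parent in {13}; recursion stops.
depth values: 0, 1, 1, 2, 2, 3, 4; the maximum is 4.

4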